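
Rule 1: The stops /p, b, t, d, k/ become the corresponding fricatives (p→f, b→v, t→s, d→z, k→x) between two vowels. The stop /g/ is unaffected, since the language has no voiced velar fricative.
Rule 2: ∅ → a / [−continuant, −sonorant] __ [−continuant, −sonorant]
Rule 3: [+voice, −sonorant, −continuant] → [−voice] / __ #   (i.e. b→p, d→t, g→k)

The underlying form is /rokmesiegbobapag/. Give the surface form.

rokmesiegabovafak

Rule 1 (intervocalic spirantization): /b/ is a stop between vowels /o/ and /a/, so it spirantizes to the fricative [v]. /p/ is a stop between vowels /a/ and /a/, so it spirantizes to the fricative [f]. /rokmesiegbobapag/ → rokmesiegbovafag.
Rule 2 (stop-cluster a-epenthesis): /g/ and /b/ form a stop–stop cluster, so [a] is inserted between them. /rokmesiegbovafag/ → rokmesiegabovafag.
Rule 3 (final devoicing): /g/ is a voiced stop in word-final position, so it devoices to [k]. /rokmesiegabovafag/ → rokmesiegabovafak.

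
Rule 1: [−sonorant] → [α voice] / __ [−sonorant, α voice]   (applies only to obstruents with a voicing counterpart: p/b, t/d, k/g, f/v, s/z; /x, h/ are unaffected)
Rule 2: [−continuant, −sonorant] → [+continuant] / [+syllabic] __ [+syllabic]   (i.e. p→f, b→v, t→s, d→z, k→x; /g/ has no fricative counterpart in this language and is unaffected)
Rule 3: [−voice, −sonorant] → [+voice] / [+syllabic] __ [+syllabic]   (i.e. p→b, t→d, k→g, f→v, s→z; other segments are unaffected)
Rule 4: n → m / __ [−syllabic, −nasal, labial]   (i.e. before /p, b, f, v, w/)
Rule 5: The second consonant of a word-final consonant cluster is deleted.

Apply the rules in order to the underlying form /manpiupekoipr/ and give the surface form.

Rule 1 (regressive voicing assimilation): no segment meets the environment; /manpiupekoipr/ is unchanged.
Rule 2 (intervocalic spirantization): /p/ is a stop between vowels /u/ and /e/, so it spirantizes to the fricative [f]. /k/ is a stop between vowels /e/ and /o/, so it spirantizes to the fricative [x]. /manpiupekoipr/ → manpiufexoipr.
Rule 3 (intervocalic voicing): /f/ is a voiceless obstruent between vowels /u/ and /e/, so it voices to [v]. /manpiufexoipr/ → manpiuvexoipr.
Rule 4 (nasal place assimilation): /n/ precedes the labial consonant /p/, so it assimilates in place to [m]. /manpiuvexoipr/ → mampiuvexoipr.
Rule 5 (final cluster simplification): /r/ is the second consonant of a word-final cluster /pr/, so it deletes. /mampiuvexoipr/ → mampiuvexoip.

mampiuvexoip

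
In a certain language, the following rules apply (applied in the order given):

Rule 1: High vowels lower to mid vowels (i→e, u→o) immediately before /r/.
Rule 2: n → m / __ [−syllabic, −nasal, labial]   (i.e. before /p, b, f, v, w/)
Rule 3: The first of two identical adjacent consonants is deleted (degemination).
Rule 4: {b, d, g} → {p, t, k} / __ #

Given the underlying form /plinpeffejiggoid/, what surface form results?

plimpefejigoit

Rule 1 (pre-rhotic lowering): no segment meets the environment; /plinpeffejiggoid/ is unchanged.
Rule 2 (nasal place assimilation): /n/ precedes the labial consonant /p/, so it assimilates in place to [m]. /plinpeffejiggoid/ → plimpeffejiggoid.
Rule 3 (degemination): /ff/ is a geminate; the first /f/ deletes. /gg/ is a geminate; the first /g/ deletes. /plimpeffejiggoid/ → plimpefejigoid.
Rule 4 (final devoicing): /d/ is a voiced stop in word-final position, so it devoices to [t]. /plimpefejigoid/ → plimpefejigoit.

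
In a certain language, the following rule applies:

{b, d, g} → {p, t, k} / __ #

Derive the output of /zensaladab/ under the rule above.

zensaladap

/b/ is a voiced stop in word-final position, so it devoices to [p].
The other instance of /d/ does not occur in the required environment and remains unchanged.
Surface form: [zensaladap].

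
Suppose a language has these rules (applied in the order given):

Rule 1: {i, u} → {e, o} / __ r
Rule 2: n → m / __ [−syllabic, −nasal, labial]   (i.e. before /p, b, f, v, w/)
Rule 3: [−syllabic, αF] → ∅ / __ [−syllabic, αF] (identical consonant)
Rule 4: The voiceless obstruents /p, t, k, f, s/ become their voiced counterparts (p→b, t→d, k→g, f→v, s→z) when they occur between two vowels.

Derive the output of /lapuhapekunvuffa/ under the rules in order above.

Rule 1 (pre-rhotic lowering): no segment meets the environment; /lapuhapekunvuffa/ is unchanged.
Rule 2 (nasal place assimilation): /n/ precedes the labial consonant /v/, so it assimilates in place to [m]. /lapuhapekunvuffa/ → lapuhapekumvuffa.
Rule 3 (degemination): /ff/ is a geminate; the first /f/ deletes. /lapuhapekumvuffa/ → lapuhapekumvufa.
Rule 4 (intervocalic voicing): /p/ is a voiceless obstruent between vowels /a/ and /u/, so it voices to [b]. /p/ is a voiceless obstruent between vowels /a/ and /e/, so it voices to [b]. /k/ is a voiceless obstruent between vowels /e/ and /u/, so it voices to [g]. /f/ is a voiceless obstruent between vowels /u/ and /a/, so it voices to [v]. /lapuhapekumvufa/ → labuhabegumvuva.

labuhabegumvuva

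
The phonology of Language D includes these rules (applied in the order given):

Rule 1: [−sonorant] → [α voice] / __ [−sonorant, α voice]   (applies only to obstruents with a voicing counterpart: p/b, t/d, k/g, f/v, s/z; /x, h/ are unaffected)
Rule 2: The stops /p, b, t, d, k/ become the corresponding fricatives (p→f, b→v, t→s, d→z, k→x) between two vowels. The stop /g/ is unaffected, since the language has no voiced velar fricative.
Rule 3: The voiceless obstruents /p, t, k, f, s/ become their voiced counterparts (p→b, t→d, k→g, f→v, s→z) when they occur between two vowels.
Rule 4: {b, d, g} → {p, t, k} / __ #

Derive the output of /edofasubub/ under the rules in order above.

ezovazuvup

Rule 1 (regressive voicing assimilation): no segment meets the environment; /edofasubub/ is unchanged.
Rule 2 (intervocalic spirantization): /d/ is a stop between vowels /e/ and /o/, so it spirantizes to the fricative [z]. /b/ is a stop between vowels /u/ and /u/, so it spirantizes to the fricative [v]. /edofasubub/ → ezofasuvub.
Rule 3 (intervocalic voicing): /f/ is a voiceless obstruent between vowels /o/ and /a/, so it voices to [v]. /s/ is a voiceless obstruent between vowels /a/ and /u/, so it voices to [z]. /ezofasuvub/ → ezovazuvub.
Rule 4 (final devoicing): /b/ is a voiced stop in word-final position, so it devoices to [p]. /ezovazuvub/ → ezovazuvup.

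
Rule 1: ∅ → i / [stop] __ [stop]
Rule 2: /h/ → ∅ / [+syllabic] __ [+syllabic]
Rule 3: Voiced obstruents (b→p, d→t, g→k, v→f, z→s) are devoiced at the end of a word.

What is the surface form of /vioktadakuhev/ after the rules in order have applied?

viokitadakuef

Rule 1 (stop-cluster i-epenthesis): /k/ and /t/ form a stop–stop cluster, so [i] is inserted between them. /vioktadakuhev/ → viokitadakuhev.
Rule 2 (intervocalic h-deletion): /h/ occurs between vowels /u/ and /e/, so it deletes. /viokitadakuhev/ → viokitadakuev.
Rule 3 (final devoicing): /v/ is a voiced obstruent in word-final position, so it devoices to [f]. /viokitadakuev/ → viokitadakuef.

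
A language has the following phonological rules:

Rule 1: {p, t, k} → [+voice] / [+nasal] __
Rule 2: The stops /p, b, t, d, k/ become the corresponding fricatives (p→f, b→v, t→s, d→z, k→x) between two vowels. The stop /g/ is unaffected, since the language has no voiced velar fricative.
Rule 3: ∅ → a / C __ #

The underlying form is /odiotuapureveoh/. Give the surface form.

oziosuafureveoha

Rule 1 (post-nasal voicing): no segment meets the environment; /odiotuapureveoh/ is unchanged.
Rule 2 (intervocalic spirantization): /d/ is a stop between vowels /o/ and /i/, so it spirantizes to the fricative [z]. /t/ is a stop between vowels /o/ and /u/, so it spirantizes to the fricative [s]. /p/ is a stop between vowels /a/ and /u/, so it spirantizes to the fricative [f]. /odiotuapureveoh/ → oziosuafureveoh.
Rule 3 (final a-epenthesis): the form ends in the consonant /h/, so [a] is inserted word-finally. /oziosuafureveoh/ → oziosuafureveoha.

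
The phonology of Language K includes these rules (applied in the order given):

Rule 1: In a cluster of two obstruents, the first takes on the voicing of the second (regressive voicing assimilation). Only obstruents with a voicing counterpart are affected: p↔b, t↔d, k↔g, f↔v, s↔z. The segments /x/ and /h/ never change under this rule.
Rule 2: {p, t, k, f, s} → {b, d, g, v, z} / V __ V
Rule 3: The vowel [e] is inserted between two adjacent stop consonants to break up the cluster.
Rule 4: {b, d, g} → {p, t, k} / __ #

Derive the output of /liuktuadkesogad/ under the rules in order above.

Rule 1 (regressive voicing assimilation): /d/ precedes the voiceless obstruent /k/, so it devoices to [t] by assimilation. /liuktuadkesogad/ → liuktuatkesogad.
Rule 2 (intervocalic voicing): /s/ is a voiceless obstruent between vowels /e/ and /o/, so it voices to [z]. /liuktuatkesogad/ → liuktuatkezogad.
Rule 3 (stop-cluster e-epenthesis): /k/ and /t/ form a stop–stop cluster, so [e] is inserted between them. /t/ and /k/ form a stop–stop cluster, so [e] is inserted between them. /liuktuatkezogad/ → liuketuatekezogad.
Rule 4 (final devoicing): /d/ is a voiced stop in word-final position, so it devoices to [t]. /liuketuatekezogad/ → liuketuatekezogat.

liuketuatekezogat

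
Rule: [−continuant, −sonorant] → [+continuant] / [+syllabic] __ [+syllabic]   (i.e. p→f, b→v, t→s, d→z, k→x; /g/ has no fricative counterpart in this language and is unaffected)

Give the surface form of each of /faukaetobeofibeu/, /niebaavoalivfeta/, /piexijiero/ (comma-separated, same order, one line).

fauxaesoveofiveu, nievaavoalivfesa, piexijiero

/faukaetobeofibeu/: /k/ is a stop between vowels /u/ and /a/, so it spirantizes to the fricative [x]. /t/ is a stop between vowels /e/ and /o/, so it spirantizes to the fricative [s]. /b/ is a stop between vowels /o/ and /e/, so it spirantizes to the fricative [v]. /b/ is a stop between vowels /i/ and /e/, so it spirantizes to the fricative [v]. → [fauxaesoveofiveu].
/niebaavoalivfeta/: /b/ is a stop between vowels /e/ and /a/, so it spirantizes to the fricative [v]. /t/ is a stop between vowels /e/ and /a/, so it spirantizes to the fricative [s]. → [nievaavoalivfesa].
/piexijiero/: the rule's environment is not met; surfaces unchanged as [piexijiero].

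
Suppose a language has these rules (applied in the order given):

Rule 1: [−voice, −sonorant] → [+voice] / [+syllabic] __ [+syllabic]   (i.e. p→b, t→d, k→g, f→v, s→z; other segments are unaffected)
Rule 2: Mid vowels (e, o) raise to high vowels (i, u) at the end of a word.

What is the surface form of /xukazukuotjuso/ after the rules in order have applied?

xugazuguotjuzu

Rule 1 (intervocalic voicing): /k/ is a voiceless obstruent between vowels /u/ and /a/, so it voices to [g]. /k/ is a voiceless obstruent between vowels /u/ and /u/, so it voices to [g]. /s/ is a voiceless obstruent between vowels /u/ and /o/, so it voices to [z]. /xukazukuotjuso/ → xugazuguotjuzo.
Rule 2 (final vowel raising): /o/ is a mid vowel in word-final position, so it raises to [u]. /xugazuguotjuzo/ → xugazuguotjuzu.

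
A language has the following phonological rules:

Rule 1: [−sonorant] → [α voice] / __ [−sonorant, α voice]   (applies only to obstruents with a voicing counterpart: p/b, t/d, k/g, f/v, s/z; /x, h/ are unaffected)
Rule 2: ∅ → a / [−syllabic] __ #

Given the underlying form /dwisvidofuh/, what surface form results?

Rule 1 (regressive voicing assimilation): /s/ precedes the voiced obstruent /v/, so it voices to [z] by assimilation. /dwisvidofuh/ → dwizvidofuh.
Rule 2 (final a-epenthesis): the form ends in the consonant /h/, so [a] is inserted word-finally. /dwizvidofuh/ → dwizvidofuha.

dwizvidofuha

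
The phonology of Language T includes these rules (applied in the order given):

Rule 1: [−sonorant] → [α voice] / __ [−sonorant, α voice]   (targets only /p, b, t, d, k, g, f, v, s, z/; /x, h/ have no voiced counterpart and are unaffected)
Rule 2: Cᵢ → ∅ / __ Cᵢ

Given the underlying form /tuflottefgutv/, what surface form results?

tuflotevgudv

Rule 1 (regressive voicing assimilation): /f/ precedes the voiced obstruent /g/, so it voices to [v] by assimilation. /t/ precedes the voiced obstruent /v/, so it voices to [d] by assimilation. /tuflottefgutv/ → tuflottevgudv.
Rule 2 (degemination): /tt/ is a geminate; the first /t/ deletes. /tuflottevgudv/ → tuflotevgudv.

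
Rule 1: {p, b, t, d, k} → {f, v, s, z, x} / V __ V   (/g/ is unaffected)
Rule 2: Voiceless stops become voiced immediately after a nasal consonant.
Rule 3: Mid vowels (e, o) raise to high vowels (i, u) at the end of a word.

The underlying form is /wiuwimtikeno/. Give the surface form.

Rule 1 (intervocalic spirantization): /k/ is a stop between vowels /i/ and /e/, so it spirantizes to the fricative [x]. /wiuwimtikeno/ → wiuwimtixeno.
Rule 2 (post-nasal voicing): /t/ is a voiceless stop immediately after the nasal /m/, so it voices to [d]. /wiuwimtixeno/ → wiuwimdixeno.
Rule 3 (final vowel raising): /o/ is a mid vowel in word-final position, so it raises to [u]. /wiuwimdixeno/ → wiuwimdixenu.

wiuwimdixenu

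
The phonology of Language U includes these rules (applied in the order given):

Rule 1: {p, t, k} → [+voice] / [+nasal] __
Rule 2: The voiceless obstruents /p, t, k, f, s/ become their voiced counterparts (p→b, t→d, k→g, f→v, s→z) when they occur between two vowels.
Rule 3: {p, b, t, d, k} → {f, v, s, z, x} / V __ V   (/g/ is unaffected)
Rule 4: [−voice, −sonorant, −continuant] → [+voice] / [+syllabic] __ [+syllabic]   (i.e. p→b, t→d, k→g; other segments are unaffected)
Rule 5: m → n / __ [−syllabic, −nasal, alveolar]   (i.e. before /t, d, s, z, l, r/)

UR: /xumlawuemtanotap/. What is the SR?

Rule 1 (post-nasal voicing): /t/ is a voiceless stop immediately after the nasal /m/, so it voices to [d]. /xumlawuemtanotap/ → xumlawuemdanotap.
Rule 2 (intervocalic voicing): /t/ is a voiceless obstruent between vowels /o/ and /a/, so it voices to [d]. /xumlawuemdanotap/ → xumlawuemdanodap.
Rule 3 (intervocalic spirantization): /d/ is a stop between vowels /o/ and /a/, so it spirantizes to the fricative [z]. /xumlawuemdanodap/ → xumlawuemdanozap.
Rule 4 (intervocalic voicing): no segment meets the environment; /xumlawuemdanozap/ is unchanged.
Rule 5 (nasal place assimilation): /m/ precedes the alveolar consonant /l/, so it assimilates in place to [n]. /m/ precedes the alveolar consonant /d/, so it assimilates in place to [n]. /xumlawuemdanozap/ → xunlawuendanozap.

xunlawuendanozap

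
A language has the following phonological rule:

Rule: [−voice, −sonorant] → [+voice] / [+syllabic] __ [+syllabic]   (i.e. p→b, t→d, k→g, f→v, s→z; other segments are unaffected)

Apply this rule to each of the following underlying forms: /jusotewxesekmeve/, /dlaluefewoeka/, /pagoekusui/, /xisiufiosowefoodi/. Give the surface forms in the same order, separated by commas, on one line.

/jusotewxesekmeve/: /s/ is a voiceless obstruent between vowels /u/ and /o/, so it voices to [z]. /t/ is a voiceless obstruent between vowels /o/ and /e/, so it voices to [d]. /s/ is a voiceless obstruent between vowels /e/ and /e/, so it voices to [z]. → [juzodewxezekmeve].
/dlaluefewoeka/: /f/ is a voiceless obstruent between vowels /e/ and /e/, so it voices to [v]. /k/ is a voiceless obstruent between vowels /e/ and /a/, so it voices to [g]. → [dlaluevewoega].
/pagoekusui/: /k/ is a voiceless obstruent between vowels /e/ and /u/, so it voices to [g]. /s/ is a voiceless obstruent between vowels /u/ and /u/, so it voices to [z]. → [pagoeguzui].
/xisiufiosowefoodi/: /s/ is a voiceless obstruent between vowels /i/ and /i/, so it voices to [z]. /f/ is a voiceless obstruent between vowels /u/ and /i/, so it voices to [v]. /s/ is a voiceless obstruent between vowels /o/ and /o/, so it voices to [z]. /f/ is a voiceless obstruent between vowels /e/ and /o/, so it voices to [v]. → [xiziuviozowevoodi].

juzodewxezekmeve, dlaluevewoega, pagoeguzui, xiziuviozowevoodi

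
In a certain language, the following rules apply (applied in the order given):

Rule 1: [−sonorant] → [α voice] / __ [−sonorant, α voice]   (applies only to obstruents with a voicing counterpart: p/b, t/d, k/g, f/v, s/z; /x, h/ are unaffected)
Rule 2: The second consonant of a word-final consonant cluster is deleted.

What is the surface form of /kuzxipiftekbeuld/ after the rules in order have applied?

kusxipiftegbeul

Rule 1 (regressive voicing assimilation): /z/ precedes the voiceless obstruent /x/, so it devoices to [s] by assimilation. /k/ precedes the voiced obstruent /b/, so it voices to [g] by assimilation. /kuzxipiftekbeuld/ → kusxipiftegbeuld.
Rule 2 (final cluster simplification): /d/ is the second consonant of a word-final cluster /ld/, so it deletes. /kusxipiftegbeuld/ → kusxipiftegbeul.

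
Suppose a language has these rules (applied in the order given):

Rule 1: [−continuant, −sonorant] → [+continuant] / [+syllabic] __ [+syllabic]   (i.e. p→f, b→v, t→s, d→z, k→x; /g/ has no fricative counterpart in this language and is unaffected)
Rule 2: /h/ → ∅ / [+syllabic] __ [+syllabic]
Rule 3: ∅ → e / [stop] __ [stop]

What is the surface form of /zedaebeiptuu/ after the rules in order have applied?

Rule 1 (intervocalic spirantization): /d/ is a stop between vowels /e/ and /a/, so it spirantizes to the fricative [z]. /b/ is a stop between vowels /e/ and /e/, so it spirantizes to the fricative [v]. /zedaebeiptuu/ → zezaeveiptuu.
Rule 2 (intervocalic h-deletion): no segment meets the environment; /zezaeveiptuu/ is unchanged.
Rule 3 (stop-cluster e-epenthesis): /p/ and /t/ form a stop–stop cluster, so [e] is inserted between them. /zezaeveiptuu/ → zezaeveipetuu.

zezaeveipetuu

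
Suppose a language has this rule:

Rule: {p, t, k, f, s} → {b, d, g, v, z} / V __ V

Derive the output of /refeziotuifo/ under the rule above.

/f/ is a voiceless obstruent between vowels /e/ and /e/, so it voices to [v].
/t/ is a voiceless obstruent between vowels /o/ and /u/, so it voices to [d].
/f/ is a voiceless obstruent between vowels /i/ and /o/, so it voices to [v].
Surface form: [revezioduivo].

revezioduivo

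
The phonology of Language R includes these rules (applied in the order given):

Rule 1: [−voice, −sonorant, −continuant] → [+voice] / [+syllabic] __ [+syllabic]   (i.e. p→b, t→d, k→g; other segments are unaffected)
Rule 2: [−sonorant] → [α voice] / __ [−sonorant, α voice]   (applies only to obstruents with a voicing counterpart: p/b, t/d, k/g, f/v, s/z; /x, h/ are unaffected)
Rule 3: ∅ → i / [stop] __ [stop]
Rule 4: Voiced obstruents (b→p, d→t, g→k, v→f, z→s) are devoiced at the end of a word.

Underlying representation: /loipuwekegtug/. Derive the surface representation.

Rule 1 (intervocalic voicing): /p/ is a voiceless stop between vowels /i/ and /u/, so it voices to [b]. /k/ is a voiceless stop between vowels /e/ and /e/, so it voices to [g]. /loipuwekegtug/ → loibuwegegtug.
Rule 2 (regressive voicing assimilation): /g/ precedes the voiceless obstruent /t/, so it devoices to [k] by assimilation. /loibuwegegtug/ → loibuwegektug.
Rule 3 (stop-cluster i-epenthesis): /k/ and /t/ form a stop–stop cluster, so [i] is inserted between them. /loibuwegektug/ → loibuwegekitug.
Rule 4 (final devoicing): /g/ is a voiced obstruent in word-final position, so it devoices to [k]. /loibuwegekitug/ → loibuwegekituk.

loibuwegekituk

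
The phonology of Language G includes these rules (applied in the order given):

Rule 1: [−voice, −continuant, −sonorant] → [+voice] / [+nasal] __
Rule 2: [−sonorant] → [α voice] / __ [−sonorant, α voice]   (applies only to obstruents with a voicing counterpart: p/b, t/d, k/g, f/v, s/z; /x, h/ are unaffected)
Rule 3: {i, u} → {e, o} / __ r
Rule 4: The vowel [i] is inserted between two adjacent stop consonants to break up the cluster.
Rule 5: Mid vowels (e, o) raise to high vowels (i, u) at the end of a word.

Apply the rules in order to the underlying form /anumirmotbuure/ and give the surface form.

Rule 1 (post-nasal voicing): no segment meets the environment; /anumirmotbuure/ is unchanged.
Rule 2 (regressive voicing assimilation): /t/ precedes the voiced obstruent /b/, so it voices to [d] by assimilation. /anumirmotbuure/ → anumirmodbuure.
Rule 3 (pre-rhotic lowering): /i/ is a high vowel immediately before /r/, so it lowers to [e]. /u/ is a high vowel immediately before /r/, so it lowers to [o]. /anumirmodbuure/ → anumermodbuore.
Rule 4 (stop-cluster i-epenthesis): /d/ and /b/ form a stop–stop cluster, so [i] is inserted between them. /anumermodbuore/ → anumermodibuore.
Rule 5 (final vowel raising): /e/ is a mid vowel in word-final position, so it raises to [i]. /anumermodibuore/ → anumermodibuori.

anumermodibuori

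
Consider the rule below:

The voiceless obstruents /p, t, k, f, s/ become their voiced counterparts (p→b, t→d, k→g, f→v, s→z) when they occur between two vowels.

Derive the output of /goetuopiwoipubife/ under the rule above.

goeduobiwoibubive

/t/ is a voiceless obstruent between vowels /e/ and /u/, so it voices to [d].
/p/ is a voiceless obstruent between vowels /o/ and /i/, so it voices to [b].
/p/ is a voiceless obstruent between vowels /i/ and /u/, so it voices to [b].
/f/ is a voiceless obstruent between vowels /i/ and /e/, so it voices to [v].
Surface form: [goeduobiwoibubive].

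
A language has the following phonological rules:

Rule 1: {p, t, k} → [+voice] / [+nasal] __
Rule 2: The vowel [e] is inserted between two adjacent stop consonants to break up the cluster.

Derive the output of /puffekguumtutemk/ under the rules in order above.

Rule 1 (post-nasal voicing): /t/ is a voiceless stop immediately after the nasal /m/, so it voices to [d]. /k/ is a voiceless stop immediately after the nasal /m/, so it voices to [g]. /puffekguumtutemk/ → puffekguumdutemg.
Rule 2 (stop-cluster e-epenthesis): /k/ and /g/ form a stop–stop cluster, so [e] is inserted between them. /puffekguumdutemg/ → puffekeguumdutemg.

puffekeguumdutemg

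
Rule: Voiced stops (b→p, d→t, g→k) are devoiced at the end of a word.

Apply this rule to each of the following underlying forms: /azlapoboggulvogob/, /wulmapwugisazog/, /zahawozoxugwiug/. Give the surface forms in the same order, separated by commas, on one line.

/azlapoboggulvogob/: /b/ is a voiced stop in word-final position, so it devoices to [p]. → [azlapoboggulvogop].
/wulmapwugisazog/: /g/ is a voiced stop in word-final position, so it devoices to [k]. → [wulmapwugisazok].
/zahawozoxugwiug/: /g/ is a voiced stop in word-final position, so it devoices to [k]. → [zahawozoxugwiuk].

azlapoboggulvogop, wulmapwugisazok, zahawozoxugwiuk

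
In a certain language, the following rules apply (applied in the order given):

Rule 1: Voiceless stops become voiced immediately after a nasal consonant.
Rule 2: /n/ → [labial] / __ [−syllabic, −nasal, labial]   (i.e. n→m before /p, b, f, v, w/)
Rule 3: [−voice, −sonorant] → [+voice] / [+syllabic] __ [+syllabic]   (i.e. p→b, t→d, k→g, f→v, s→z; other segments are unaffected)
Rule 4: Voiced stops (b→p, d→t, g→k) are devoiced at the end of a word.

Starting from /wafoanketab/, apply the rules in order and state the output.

wavoangedap

Rule 1 (post-nasal voicing): /k/ is a voiceless stop immediately after the nasal /n/, so it voices to [g]. /wafoanketab/ → wafoangetab.
Rule 2 (nasal place assimilation): no segment meets the environment; /wafoangetab/ is unchanged.
Rule 3 (intervocalic voicing): /f/ is a voiceless obstruent between vowels /a/ and /o/, so it voices to [v]. /t/ is a voiceless obstruent between vowels /e/ and /a/, so it voices to [d]. /wafoangetab/ → wavoangedab.
Rule 4 (final devoicing): /b/ is a voiced stop in word-final position, so it devoices to [p]. /wavoangedab/ → wavoangedap.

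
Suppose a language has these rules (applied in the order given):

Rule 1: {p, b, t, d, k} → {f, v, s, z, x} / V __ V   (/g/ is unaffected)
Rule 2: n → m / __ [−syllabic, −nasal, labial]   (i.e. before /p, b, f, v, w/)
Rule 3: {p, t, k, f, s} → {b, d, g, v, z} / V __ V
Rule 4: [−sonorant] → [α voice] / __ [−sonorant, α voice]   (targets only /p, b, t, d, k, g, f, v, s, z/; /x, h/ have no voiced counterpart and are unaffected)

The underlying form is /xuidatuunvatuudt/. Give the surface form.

Rule 1 (intervocalic spirantization): /d/ is a stop between vowels /i/ and /a/, so it spirantizes to the fricative [z]. /t/ is a stop between vowels /a/ and /u/, so it spirantizes to the fricative [s]. /t/ is a stop between vowels /a/ and /u/, so it spirantizes to the fricative [s]. /xuidatuunvatuudt/ → xuizasuunvasuudt.
Rule 2 (nasal place assimilation): /n/ precedes the labial consonant /v/, so it assimilates in place to [m]. /xuizasuunvasuudt/ → xuizasuumvasuudt.
Rule 3 (intervocalic voicing): /s/ is a voiceless obstruent between vowels /a/ and /u/, so it voices to [z]. /s/ is a voiceless obstruent between vowels /a/ and /u/, so it voices to [z]. /xuizasuumvasuudt/ → xuizazuumvazuudt.
Rule 4 (regressive voicing assimilation): /d/ precedes the voiceless obstruent /t/, so it devoices to [t] by assimilation. /xuizazuumvazuudt/ → xuizazuumvazuutt.

xuizazuumvazuutt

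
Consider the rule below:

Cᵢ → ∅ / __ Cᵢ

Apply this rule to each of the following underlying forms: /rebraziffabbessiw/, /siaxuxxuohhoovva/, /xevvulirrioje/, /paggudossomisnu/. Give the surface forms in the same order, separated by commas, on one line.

/rebraziffabbessiw/: /ff/ is a geminate; the first /f/ deletes. /bb/ is a geminate; the first /b/ deletes. /ss/ is a geminate; the first /s/ deletes. → [rebrazifabesiw].
/siaxuxxuohhoovva/: /xx/ is a geminate; the first /x/ deletes. /hh/ is a geminate; the first /h/ deletes. /vv/ is a geminate; the first /v/ deletes. → [siaxuxuohoova].
/xevvulirrioje/: /vv/ is a geminate; the first /v/ deletes. /rr/ is a geminate; the first /r/ deletes. → [xevulirioje].
/paggudossomisnu/: /gg/ is a geminate; the first /g/ deletes. /ss/ is a geminate; the first /s/ deletes. → [pagudosomisnu].

rebrazifabesiw, siaxuxuohoova, xevulirioje, pagudosomisnu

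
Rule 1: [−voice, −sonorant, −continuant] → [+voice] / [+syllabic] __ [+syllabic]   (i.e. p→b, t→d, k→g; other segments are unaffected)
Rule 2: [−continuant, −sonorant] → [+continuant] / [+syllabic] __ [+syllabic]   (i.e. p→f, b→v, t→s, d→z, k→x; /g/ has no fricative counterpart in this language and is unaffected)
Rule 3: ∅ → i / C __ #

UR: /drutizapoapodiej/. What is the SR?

druzizavoavozieji

Rule 1 (intervocalic voicing): /t/ is a voiceless stop between vowels /u/ and /i/, so it voices to [d]. /p/ is a voiceless stop between vowels /a/ and /o/, so it voices to [b]. /p/ is a voiceless stop between vowels /a/ and /o/, so it voices to [b]. /drutizapoapodiej/ → drudizaboabodiej.
Rule 2 (intervocalic spirantization): /d/ is a stop between vowels /u/ and /i/, so it spirantizes to the fricative [z]. /b/ is a stop between vowels /a/ and /o/, so it spirantizes to the fricative [v]. /b/ is a stop between vowels /a/ and /o/, so it spirantizes to the fricative [v]. /d/ is a stop between vowels /o/ and /i/, so it spirantizes to the fricative [z]. /drudizaboabodiej/ → druzizavoavoziej.
Rule 3 (final i-epenthesis): the form ends in the consonant /j/, so [i] is inserted word-finally. /druzizavoavoziej/ → druzizavoavozieji.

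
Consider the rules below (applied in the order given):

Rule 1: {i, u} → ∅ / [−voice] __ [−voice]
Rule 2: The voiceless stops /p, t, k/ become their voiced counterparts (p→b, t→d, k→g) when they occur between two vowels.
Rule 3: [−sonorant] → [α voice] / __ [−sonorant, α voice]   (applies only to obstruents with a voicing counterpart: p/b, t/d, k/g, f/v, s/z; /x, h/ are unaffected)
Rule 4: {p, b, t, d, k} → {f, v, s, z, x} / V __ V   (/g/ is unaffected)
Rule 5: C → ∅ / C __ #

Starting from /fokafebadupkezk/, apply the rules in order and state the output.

fogafevazupkes

Rule 1 (high vowel syncope): no segment meets the environment; /fokafebadupkezk/ is unchanged.
Rule 2 (intervocalic voicing): /k/ is a voiceless stop between vowels /o/ and /a/, so it voices to [g]. /fokafebadupkezk/ → fogafebadupkezk.
Rule 3 (regressive voicing assimilation): /z/ precedes the voiceless obstruent /k/, so it devoices to [s] by assimilation. /fogafebadupkezk/ → fogafebadupkesk.
Rule 4 (intervocalic spirantization): /b/ is a stop between vowels /e/ and /a/, so it spirantizes to the fricative [v]. /d/ is a stop between vowels /a/ and /u/, so it spirantizes to the fricative [z]. /fogafebadupkesk/ → fogafevazupkesk.
Rule 5 (final cluster simplification): /k/ is the second consonant of a word-final cluster /sk/, so it deletes. /fogafevazupkesk/ → fogafevazupkes.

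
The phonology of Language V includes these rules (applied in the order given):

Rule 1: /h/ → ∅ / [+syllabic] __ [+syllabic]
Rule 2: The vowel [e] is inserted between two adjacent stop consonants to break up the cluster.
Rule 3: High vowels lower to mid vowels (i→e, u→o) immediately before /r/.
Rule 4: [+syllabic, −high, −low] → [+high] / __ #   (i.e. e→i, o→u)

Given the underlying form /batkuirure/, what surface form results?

Rule 1 (intervocalic h-deletion): no segment meets the environment; /batkuirure/ is unchanged.
Rule 2 (stop-cluster e-epenthesis): /t/ and /k/ form a stop–stop cluster, so [e] is inserted between them. /batkuirure/ → batekuirure.
Rule 3 (pre-rhotic lowering): /i/ is a high vowel immediately before /r/, so it lowers to [e]. /u/ is a high vowel immediately before /r/, so it lowers to [o]. /batekuirure/ → batekuerore.
Rule 4 (final vowel raising): /e/ is a mid vowel in word-final position, so it raises to [i]. /batekuerore/ → batekuerori.

batekuerori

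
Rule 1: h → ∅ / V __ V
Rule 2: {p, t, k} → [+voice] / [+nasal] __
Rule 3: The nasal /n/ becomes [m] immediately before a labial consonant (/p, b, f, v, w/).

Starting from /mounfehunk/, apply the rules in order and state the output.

moumfeung

Rule 1 (intervocalic h-deletion): /h/ occurs between vowels /e/ and /u/, so it deletes. /mounfehunk/ → mounfeunk.
Rule 2 (post-nasal voicing): /k/ is a voiceless stop immediately after the nasal /n/, so it voices to [g]. /mounfeunk/ → mounfeung.
Rule 3 (nasal place assimilation): /n/ precedes the labial consonant /f/, so it assimilates in place to [m]. /mounfeung/ → moumfeung.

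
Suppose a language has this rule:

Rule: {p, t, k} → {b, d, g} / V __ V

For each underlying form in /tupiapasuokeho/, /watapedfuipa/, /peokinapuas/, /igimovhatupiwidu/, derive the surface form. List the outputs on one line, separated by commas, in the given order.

/tupiapasuokeho/: /p/ is a voiceless stop between vowels /u/ and /i/, so it voices to [b]. /p/ is a voiceless stop between vowels /a/ and /a/, so it voices to [b]. /k/ is a voiceless stop between vowels /o/ and /e/, so it voices to [g]. → [tubiabasuogeho].
/watapedfuipa/: /t/ is a voiceless stop between vowels /a/ and /a/, so it voices to [d]. /p/ is a voiceless stop between vowels /a/ and /e/, so it voices to [b]. /p/ is a voiceless stop between vowels /i/ and /a/, so it voices to [b]. → [wadabedfuiba].
/peokinapuas/: /k/ is a voiceless stop between vowels /o/ and /i/, so it voices to [g]. /p/ is a voiceless stop between vowels /a/ and /u/, so it voices to [b]. → [peoginabuas].
/igimovhatupiwidu/: /t/ is a voiceless stop between vowels /a/ and /u/, so it voices to [d]. /p/ is a voiceless stop between vowels /u/ and /i/, so it voices to [b]. → [igimovhadubiwidu].

tubiabasuogeho, wadabedfuiba, peoginabuas, igimovhadubiwidu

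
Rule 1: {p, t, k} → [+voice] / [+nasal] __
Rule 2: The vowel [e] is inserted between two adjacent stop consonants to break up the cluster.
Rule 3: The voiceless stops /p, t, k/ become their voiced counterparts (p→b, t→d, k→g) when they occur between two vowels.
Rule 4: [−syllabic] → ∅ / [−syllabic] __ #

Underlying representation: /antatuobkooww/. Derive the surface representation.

Rule 1 (post-nasal voicing): /t/ is a voiceless stop immediately after the nasal /n/, so it voices to [d]. /antatuobkooww/ → andatuobkooww.
Rule 2 (stop-cluster e-epenthesis): /b/ and /k/ form a stop–stop cluster, so [e] is inserted between them. /andatuobkooww/ → andatuobekooww.
Rule 3 (intervocalic voicing): /t/ is a voiceless stop between vowels /a/ and /u/, so it voices to [d]. /k/ is a voiceless stop between vowels /e/ and /o/, so it voices to [g]. /andatuobekooww/ → andaduobegooww.
Rule 4 (final cluster simplification): /w/ is the second consonant of a word-final cluster /ww/, so it deletes. /andaduobegooww/ → andaduobegoow.

andaduobegoow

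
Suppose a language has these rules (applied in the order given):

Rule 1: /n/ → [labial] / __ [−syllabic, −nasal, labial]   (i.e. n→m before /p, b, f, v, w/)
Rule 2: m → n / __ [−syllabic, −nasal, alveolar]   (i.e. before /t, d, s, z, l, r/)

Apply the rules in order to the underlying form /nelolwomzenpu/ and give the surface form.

nelolwonzempu

Rule 1 (nasal place assimilation): /n/ precedes the labial consonant /p/, so it assimilates in place to [m]. /nelolwomzenpu/ → nelolwomzempu.
Rule 2 (nasal place assimilation): /m/ precedes the alveolar consonant /z/, so it assimilates in place to [n]. /nelolwomzempu/ → nelolwonzempu.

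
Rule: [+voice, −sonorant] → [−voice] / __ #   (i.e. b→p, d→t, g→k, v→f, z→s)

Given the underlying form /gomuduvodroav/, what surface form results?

gomuduvodroaf

/v/ is a voiced obstruent in word-final position, so it devoices to [f].
Surface form: [gomuduvodroaf].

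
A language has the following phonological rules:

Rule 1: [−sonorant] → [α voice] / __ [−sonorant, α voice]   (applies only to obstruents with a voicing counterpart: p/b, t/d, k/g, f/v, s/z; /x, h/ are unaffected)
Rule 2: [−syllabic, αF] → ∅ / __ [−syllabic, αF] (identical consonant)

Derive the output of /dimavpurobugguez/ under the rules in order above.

dimafpurobuguez

Rule 1 (regressive voicing assimilation): /v/ precedes the voiceless obstruent /p/, so it devoices to [f] by assimilation. /dimavpurobugguez/ → dimafpurobugguez.
Rule 2 (degemination): /gg/ is a geminate; the first /g/ deletes. /dimafpurobugguez/ → dimafpurobuguez.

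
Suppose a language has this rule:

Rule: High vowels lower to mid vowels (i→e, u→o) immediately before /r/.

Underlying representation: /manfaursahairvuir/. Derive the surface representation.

Scanning /manfaursahairvuir/: /u/ is a high vowel immediately before /r/, so it lowers to [o]; /i/ is a high vowel immediately before /r/, so it lowers to [e]; /u/ at position 15 is not in the conditioning environment; /i/ is a high vowel immediately before /r/, so it lowers to [e].
Result: [manfaorsahaervuer].

manfaorsahaervuer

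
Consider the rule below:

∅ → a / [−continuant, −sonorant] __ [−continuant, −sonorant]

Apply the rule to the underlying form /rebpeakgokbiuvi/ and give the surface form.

rebapeakagokabiuvi

/b/ and /p/ form a stop–stop cluster, so [a] is inserted between them.
/k/ and /g/ form a stop–stop cluster, so [a] is inserted between them.
/k/ and /b/ form a stop–stop cluster, so [a] is inserted between them.
Surface form: [rebapeakagokabiuvi].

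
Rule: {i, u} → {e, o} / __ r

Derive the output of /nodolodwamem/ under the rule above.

No segment of /nodolodwamem/ meets the structural description of the rule, so the form surfaces unchanged.

nodolodwamem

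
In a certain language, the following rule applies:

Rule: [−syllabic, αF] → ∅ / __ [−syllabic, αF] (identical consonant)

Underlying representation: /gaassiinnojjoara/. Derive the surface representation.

/ss/ is a geminate; the first /s/ deletes.
/nn/ is a geminate; the first /n/ deletes.
/jj/ is a geminate; the first /j/ deletes.
Surface form: [gaasiinojoara].

gaasiinojoara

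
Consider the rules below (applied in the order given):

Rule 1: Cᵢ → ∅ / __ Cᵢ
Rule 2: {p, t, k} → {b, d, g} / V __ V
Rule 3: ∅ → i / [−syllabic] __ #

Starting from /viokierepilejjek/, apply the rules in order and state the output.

Rule 1 (degemination): /jj/ is a geminate; the first /j/ deletes. /viokierepilejjek/ → viokierepilejek.
Rule 2 (intervocalic voicing): /k/ is a voiceless stop between vowels /o/ and /i/, so it voices to [g]. /p/ is a voiceless stop between vowels /e/ and /i/, so it voices to [b]. /viokierepilejek/ → viogierebilejek.
Rule 3 (final i-epenthesis): the form ends in the consonant /k/, so [i] is inserted word-finally. /viogierebilejek/ → viogierebilejeki.

viogierebilejeki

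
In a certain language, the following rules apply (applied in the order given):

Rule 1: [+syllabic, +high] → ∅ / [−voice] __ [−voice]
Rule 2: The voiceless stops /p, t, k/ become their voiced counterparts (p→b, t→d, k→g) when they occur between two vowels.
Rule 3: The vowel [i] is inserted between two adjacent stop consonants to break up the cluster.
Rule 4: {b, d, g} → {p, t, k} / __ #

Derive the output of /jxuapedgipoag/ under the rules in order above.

Rule 1 (high vowel syncope): no segment meets the environment; /jxuapedgipoag/ is unchanged.
Rule 2 (intervocalic voicing): /p/ is a voiceless stop between vowels /a/ and /e/, so it voices to [b]. /p/ is a voiceless stop between vowels /i/ and /o/, so it voices to [b]. /jxuapedgipoag/ → jxuabedgiboag.
Rule 3 (stop-cluster i-epenthesis): /d/ and /g/ form a stop–stop cluster, so [i] is inserted between them. /jxuabedgiboag/ → jxuabedigiboag.
Rule 4 (final devoicing): /g/ is a voiced stop in word-final position, so it devoices to [k]. /jxuabedigiboag/ → jxuabedigiboak.

jxuabedigiboak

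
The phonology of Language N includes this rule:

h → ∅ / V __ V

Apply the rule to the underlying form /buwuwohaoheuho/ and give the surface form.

/h/ occurs between vowels /o/ and /a/, so it deletes.
/h/ occurs between vowels /o/ and /e/, so it deletes.
/h/ occurs between vowels /u/ and /o/, so it deletes.
Surface form: [buwuwoaoeuo].

buwuwoaoeuo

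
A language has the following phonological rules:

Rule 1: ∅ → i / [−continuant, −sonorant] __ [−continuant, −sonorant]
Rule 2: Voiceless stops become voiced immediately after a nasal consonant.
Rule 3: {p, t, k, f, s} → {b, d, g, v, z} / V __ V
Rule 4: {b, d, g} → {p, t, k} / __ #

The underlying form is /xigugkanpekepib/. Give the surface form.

Rule 1 (stop-cluster i-epenthesis): /g/ and /k/ form a stop–stop cluster, so [i] is inserted between them. /xigugkanpekepib/ → xigugikanpekepib.
Rule 2 (post-nasal voicing): /p/ is a voiceless stop immediately after the nasal /n/, so it voices to [b]. /xigugikanpekepib/ → xigugikanbekepib.
Rule 3 (intervocalic voicing): /k/ is a voiceless obstruent between vowels /i/ and /a/, so it voices to [g]. /k/ is a voiceless obstruent between vowels /e/ and /e/, so it voices to [g]. /p/ is a voiceless obstruent between vowels /e/ and /i/, so it voices to [b]. /xigugikanbekepib/ → xigugiganbegebib.
Rule 4 (final devoicing): /b/ is a voiced stop in word-final position, so it devoices to [p]. /xigugiganbegebib/ → xigugiganbegebip.

xigugiganbegebip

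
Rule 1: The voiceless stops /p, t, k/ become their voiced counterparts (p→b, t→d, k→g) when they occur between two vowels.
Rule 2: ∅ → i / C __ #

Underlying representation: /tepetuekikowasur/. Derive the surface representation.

Rule 1 (intervocalic voicing): /p/ is a voiceless stop between vowels /e/ and /e/, so it voices to [b]. /t/ is a voiceless stop between vowels /e/ and /u/, so it voices to [d]. /k/ is a voiceless stop between vowels /e/ and /i/, so it voices to [g]. /k/ is a voiceless stop between vowels /i/ and /o/, so it voices to [g]. /tepetuekikowasur/ → tebeduegigowasur.
Rule 2 (final i-epenthesis): the form ends in the consonant /r/, so [i] is inserted word-finally. /tebeduegigowasur/ → tebeduegigowasuri.

tebeduegigowasuri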